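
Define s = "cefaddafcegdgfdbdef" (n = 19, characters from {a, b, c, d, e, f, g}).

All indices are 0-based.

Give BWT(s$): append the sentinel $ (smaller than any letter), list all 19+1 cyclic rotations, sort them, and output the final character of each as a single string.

ffdd$fdfabgdcceeaged

rank  rotation              last
    0  $cefaddafcegdgfdbdef  f
    1  addafcegdgfdbdef$cef  f
    2  afcegdgfdbdef$cefadd  d
    3  bdef$cefaddafcegdgfd  d
    4  cefaddafcegdgfdbdef$  $
    5  cegdgfdbdef$cefaddaf  f
    6  dafcegdgfdbdef$cefad  d
    7  dbdef$cefaddafcegdgf  f
    8  ddafcegdgfdbdef$cefa  a
    9  def$cefaddafcegdgfdb  b
   10  dgfdbdef$cefaddafceg  g
   11  ef$cefaddafcegdgfdbd  d
   12  efaddafcegdgfdbdef$c  c
   13  egdgfdbdef$cefaddafc  c
   14  f$cefaddafcegdgfdbde  e
   15  faddafcegdgfdbdef$ce  e
   16  fcegdgfdbdef$cefadda  a
   17  fdbdef$cefaddafcegdg  g
   18  gdgfdbdef$cefaddafce  e
   19  gfdbdef$cefaddafcegd  d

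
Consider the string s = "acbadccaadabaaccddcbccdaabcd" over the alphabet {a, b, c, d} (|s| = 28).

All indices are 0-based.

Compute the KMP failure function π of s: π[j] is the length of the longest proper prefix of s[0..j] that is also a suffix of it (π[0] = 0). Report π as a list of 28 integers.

[0, 0, 0, 1, 0, 0, 0, 1, 1, 0, 1, 0, 1, 1, 2, 0, 0, 0, 0, 0, 0, 0, 0, 1, 1, 0, 0, 0]

π[0] = 0
j=1 s[j]='c': π[1]=0 (border '')
j=2 s[j]='b': π[2]=0 (border '')
j=3 s[j]='a': π[3]=1 (border 'a')
j=4 s[j]='d': k: 1→0; π[4]=0 (border '')
j=5 s[j]='c': π[5]=0 (border '')
j=6 s[j]='c': π[6]=0 (border '')
j=7 s[j]='a': π[7]=1 (border 'a')
j=8 s[j]='a': k: 1→0; π[8]=1 (border 'a')
j=9 s[j]='d': k: 1→0; π[9]=0 (border '')
j=10 s[j]='a': π[10]=1 (border 'a')
j=11 s[j]='b': k: 1→0; π[11]=0 (border '')
j=12 s[j]='a': π[12]=1 (border 'a')
j=13 s[j]='a': k: 1→0; π[13]=1 (border 'a')
j=14 s[j]='c': π[14]=2 (border 'ac')
j=15 s[j]='c': k: 2→0; π[15]=0 (border '')
j=16 s[j]='d': π[16]=0 (border '')
j=17 s[j]='d': π[17]=0 (border '')
j=18 s[j]='c': π[18]=0 (border '')
j=19 s[j]='b': π[19]=0 (border '')
j=20 s[j]='c': π[20]=0 (border '')
j=21 s[j]='c': π[21]=0 (border '')
j=22 s[j]='d': π[22]=0 (border '')
j=23 s[j]='a': π[23]=1 (border 'a')
j=24 s[j]='a': k: 1→0; π[24]=1 (border 'a')
j=25 s[j]='b': k: 1→0; π[25]=0 (border '')
j=26 s[j]='c': π[26]=0 (border '')
j=27 s[j]='d': π[27]=0 (border '')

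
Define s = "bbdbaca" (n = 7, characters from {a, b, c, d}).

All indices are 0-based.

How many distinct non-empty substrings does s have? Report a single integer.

rank | idx | suffix
   0 |   6 | a
   1 |   4 | aca
   2 |   3 | baca
   3 |   0 | bbdbaca
   4 |   1 | bdbaca
   5 |   5 | ca
   6 |   2 | dbaca

SA = [6, 4, 3, 0, 1, 5, 2]
[i] adj suffixes → lcp
  [1] 6/4 → 1 ('a')
  [2] 4/3 → 0 ('')
  [3] 3/0 → 1 ('b')
  [4] 0/1 → 1 ('b')
  [5] 1/5 → 0 ('')
  [6] 5/2 → 0 ('')

n(n+1)/2 = 7·8/2 = 28
Σ LCP = 0 + 1 + 0 + 1 + 1 + 0 + 0 = 3
distinct = 28 − 3 = 25

25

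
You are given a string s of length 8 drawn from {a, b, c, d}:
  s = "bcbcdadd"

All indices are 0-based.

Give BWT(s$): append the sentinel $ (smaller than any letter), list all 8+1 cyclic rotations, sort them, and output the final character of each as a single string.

dd$cbbdca

rank  rotation   last
    0  $bcbcdadd  d
    1  add$bcbcd  d
    2  bcbcdadd$  $
    3  bcdadd$bc  c
    4  cbcdadd$b  b
    5  cdadd$bcb  b
    6  d$bcbcdad  d
    7  dadd$bcbc  c
    8  dd$bcbcda  a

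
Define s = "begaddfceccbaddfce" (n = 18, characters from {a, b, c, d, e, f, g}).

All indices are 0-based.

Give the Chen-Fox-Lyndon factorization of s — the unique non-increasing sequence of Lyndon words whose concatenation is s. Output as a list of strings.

["beg", "addfceccb", "addfce"]

emit factor 1: 'beg' (i=0, period=3)
emit factor 2: 'addfceccb' (i=3, period=9)
emit factor 3: 'addfce' (i=12, period=6)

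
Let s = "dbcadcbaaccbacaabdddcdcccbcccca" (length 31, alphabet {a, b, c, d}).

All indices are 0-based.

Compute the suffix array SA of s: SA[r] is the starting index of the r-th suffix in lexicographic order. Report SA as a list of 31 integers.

rank→(start, suffix):
  0 → (30, 'a')
  1 → (14, 'aabdddcdcccbcccca')
  2 → (7, 'aaccbacaabdddcdcccbcccca')
  3 → (15, 'abdddcdcccbcccca')
  4 → (12, 'acaabdddcdcccbcccca')
  5 → (8, 'accbacaabdddcdcccbcccca')
  6 → (3, 'adcbaaccbacaabdddcdcccbcccca')
  7 → (6, 'baaccbacaabdddcdcccbcccca')
  8 → (11, 'bacaabdddcdcccbcccca')
  9 → (1, 'bcadcbaaccbacaabdddcdcccbcccca')
  10 → (25, 'bcccca')
  11 → (16, 'bdddcdcccbcccca')
  12 → (29, 'ca')
  13 → (13, 'caabdddcdcccbcccca')
  14 → (2, 'cadcbaaccbacaabdddcdcccbcccca')
  15 → (5, 'cbaaccbacaabdddcdcccbcccca')
  16 → (10, 'cbacaabdddcdcccbcccca')
  17 → (24, 'cbcccca')
  18 → (28, 'cca')
  19 → (9, 'ccbacaabdddcdcccbcccca')
  20 → (23, 'ccbcccca')
  21 → (27, 'ccca')
  22 → (22, 'cccbcccca')
  23 → (26, 'cccca')
  24 → (20, 'cdcccbcccca')
  25 → (0, 'dbcadcbaaccbacaabdddcdcccbcccca')
  26 → (4, 'dcbaaccbacaabdddcdcccbcccca')
  27 → (21, 'dcccbcccca')
  28 → (19, 'dcdcccbcccca')
  29 → (18, 'ddcdcccbcccca')
  30 → (17, 'dddcdcccbcccca')

[30, 14, 7, 15, 12, 8, 3, 6, 11, 1, 25, 16, 29, 13, 2, 5, 10, 24, 28, 9, 23, 27, 22, 26, 20, 0, 4, 21, 19, 18, 17]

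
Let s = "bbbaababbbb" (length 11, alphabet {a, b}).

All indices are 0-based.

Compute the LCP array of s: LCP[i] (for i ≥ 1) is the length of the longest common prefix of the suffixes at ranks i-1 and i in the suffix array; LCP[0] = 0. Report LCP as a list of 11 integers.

[0, 1, 2, 0, 1, 2, 1, 2, 2, 3, 3]

sorted suffixes:
  #0 SA[0]=3  'aababbbb'
  #1 SA[1]=4  'ababbbb'
  #2 SA[2]=6  'abbbb'
  #3 SA[3]=10  'b'
  #4 SA[4]=2  'baababbbb'
  #5 SA[5]=5  'babbbb'
  #6 SA[6]=9  'bb'
  #7 SA[7]=1  'bbaababbbb'
  #8 SA[8]=8  'bbb'
  #9 SA[9]=0  'bbbaababbbb'
  #10 SA[10]=7  'bbbb'

SA = [3, 4, 6, 10, 2, 5, 9, 1, 8, 0, 7]
[i] adj suffixes → lcp
  [1] 3/4 → 1 ('a')
  [2] 4/6 → 2 ('ab')
  [3] 6/10 → 0 ('')
  [4] 10/2 → 1 ('b')
  [5] 2/5 → 2 ('ba')
  [6] 5/9 → 1 ('b')
  [7] 9/1 → 2 ('bb')
  [8] 1/8 → 2 ('bb')
  [9] 8/0 → 3 ('bbb')
  [10] 0/7 → 3 ('bbb')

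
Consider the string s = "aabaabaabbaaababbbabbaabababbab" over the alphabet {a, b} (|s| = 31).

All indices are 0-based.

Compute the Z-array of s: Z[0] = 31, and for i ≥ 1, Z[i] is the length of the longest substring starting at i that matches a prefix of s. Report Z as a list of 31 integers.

[31, 1, 0, 6, 1, 0, 3, 1, 0, 0, 2, 4, 1, 0, 1, 0, 0, 0, 1, 0, 0, 4, 1, 0, 1, 0, 1, 0, 0, 1, 0]

Z[0]=31
i=1: i≥r, start 0; Z[1]=1 scan→box=[1,2)
i=2: i≥r, start 0; Z[2]=0
i=3: i≥r, start 0; Z[3]=6 scan→box=[3,9)
i=4: min(r-i=5, Z[1]=1)=1; Z[4]=1
i=5: min(r-i=4, Z[2]=0)=0; Z[5]=0
i=6: min(r-i=3, Z[3]=6)=3; Z[6]=3
i=7: min(r-i=2, Z[4]=1)=1; Z[7]=1
i=8: min(r-i=1, Z[5]=0)=0; Z[8]=0
i=9: i≥r, start 0; Z[9]=0
i=10: i≥r, start 0; Z[10]=2 scan→box=[10,12)
i=11: min(r-i=1, Z[1]=1)=1; Z[11]=4 scan→box=[11,15)
i=12: min(r-i=3, Z[1]=1)=1; Z[12]=1
i=13: min(r-i=2, Z[2]=0)=0; Z[13]=0
i=14: min(r-i=1, Z[3]=6)=1; Z[14]=1
i=15: i≥r, start 0; Z[15]=0
i=16: i≥r, start 0; Z[16]=0
i=17: i≥r, start 0; Z[17]=0
i=18: i≥r, start 0; Z[18]=1 scan→box=[18,19)
i=19: i≥r, start 0; Z[19]=0
i=20: i≥r, start 0; Z[20]=0
i=21: i≥r, start 0; Z[21]=4 scan→box=[21,25)
i=22: min(r-i=3, Z[1]=1)=1; Z[22]=1
i=23: min(r-i=2, Z[2]=0)=0; Z[23]=0
i=24: min(r-i=1, Z[3]=6)=1; Z[24]=1
i=25: i≥r, start 0; Z[25]=0
i=26: i≥r, start 0; Z[26]=1 scan→box=[26,27)
i=27: i≥r, start 0; Z[27]=0
i=28: i≥r, start 0; Z[28]=0
i=29: i≥r, start 0; Z[29]=1 scan→box=[29,30)
i=30: i≥r, start 0; Z[30]=0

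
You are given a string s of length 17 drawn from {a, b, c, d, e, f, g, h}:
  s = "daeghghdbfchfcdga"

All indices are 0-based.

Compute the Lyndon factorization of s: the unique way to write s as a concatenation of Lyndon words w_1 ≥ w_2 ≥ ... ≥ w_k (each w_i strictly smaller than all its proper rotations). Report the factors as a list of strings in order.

["d", "aeghghdbfchfcdg", "a"]

emit factor 1: 'd' (i=0, period=1)
emit factor 2: 'aeghghdbfchfcdg' (i=1, period=15)
emit factor 3: 'a' (i=16, period=1)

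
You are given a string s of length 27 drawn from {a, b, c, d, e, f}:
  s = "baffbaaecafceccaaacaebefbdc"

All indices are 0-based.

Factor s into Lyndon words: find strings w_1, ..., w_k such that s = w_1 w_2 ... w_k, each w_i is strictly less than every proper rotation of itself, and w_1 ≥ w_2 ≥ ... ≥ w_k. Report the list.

emit factor 1: 'b' (i=0, period=1)
emit factor 2: 'affb' (i=1, period=4)
emit factor 3: 'aaecafcecc' (i=5, period=10)
emit factor 4: 'aaacaebefbdc' (i=15, period=12)

["b", "affb", "aaecafcecc", "aaacaebefbdc"]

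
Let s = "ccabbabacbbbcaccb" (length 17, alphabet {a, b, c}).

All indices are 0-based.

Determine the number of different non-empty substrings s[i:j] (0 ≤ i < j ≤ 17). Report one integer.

sorted suffixes:
  #0 SA[0]=5  'abacbbbcaccb'
  #1 SA[1]=2  'abbabacbbbcaccb'
  #2 SA[2]=7  'acbbbcaccb'
  #3 SA[3]=13  'accb'
  #4 SA[4]=16  'b'
  #5 SA[5]=4  'babacbbbcaccb'
  #6 SA[6]=6  'bacbbbcaccb'
  #7 SA[7]=3  'bbabacbbbcaccb'
  #8 SA[8]=9  'bbbcaccb'
  #9 SA[9]=10  'bbcaccb'
  #10 SA[10]=11  'bcaccb'
  #11 SA[11]=1  'cabbabacbbbcaccb'
  #12 SA[12]=12  'caccb'
  #13 SA[13]=15  'cb'
  #14 SA[14]=8  'cbbbcaccb'
  #15 SA[15]=0  'ccabbabacbbbcaccb'
  #16 SA[16]=14  'ccb'

SA = [5, 2, 7, 13, 16, 4, 6, 3, 9, 10, 11, 1, 12, 15, 8, 0, 14]
[i] adj suffixes → lcp
  [1] 5/2 → 2 ('ab')
  [2] 2/7 → 1 ('a')
  [3] 7/13 → 2 ('ac')
  [4] 13/16 → 0 ('')
  [5] 16/4 → 1 ('b')
  [6] 4/6 → 2 ('ba')
  [7] 6/3 → 1 ('b')
  [8] 3/9 → 2 ('bb')
  [9] 9/10 → 2 ('bb')
  [10] 10/11 → 1 ('b')
  [11] 11/1 → 0 ('')
  [12] 1/12 → 2 ('ca')
  [13] 12/15 → 1 ('c')
  [14] 15/8 → 2 ('cb')
  [15] 8/0 → 1 ('c')
  [16] 0/14 → 2 ('cc')

n(n+1)/2 = 17·18/2 = 153
Σ LCP = 0 + 2 + 1 + 2 + 0 + 1 + 2 + 1 + 2 + 2 + 1 + 0 + 2 + 1 + 2 + 1 + 2 = 22
distinct = 153 − 22 = 131

131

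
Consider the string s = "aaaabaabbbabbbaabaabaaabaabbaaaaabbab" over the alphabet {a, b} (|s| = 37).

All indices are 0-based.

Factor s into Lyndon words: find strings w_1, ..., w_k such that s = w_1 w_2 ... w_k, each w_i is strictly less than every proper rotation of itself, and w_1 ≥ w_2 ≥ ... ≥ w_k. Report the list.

["aaaabaabbbabbbaabaabaaabaabb", "aaaaabbab"]

emit factor 1: 'aaaabaabbbabbbaabaabaaabaabb' (i=0, period=28)
emit factor 2: 'aaaaabbab' (i=28, period=9)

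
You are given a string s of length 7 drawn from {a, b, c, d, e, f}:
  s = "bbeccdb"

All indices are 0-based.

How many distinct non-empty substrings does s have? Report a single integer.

25

rank | idx | suffix
   0 |   6 | b
   1 |   0 | bbeccdb
   2 |   1 | beccdb
   3 |   3 | ccdb
   4 |   4 | cdb
   5 |   5 | db
   6 |   2 | eccdb

SA = [6, 0, 1, 3, 4, 5, 2]
rank  pair      lcp
   1  s[6:],s[0:]  1  'b'
   2  s[0:],s[1:]  1  'b'
   3  s[1:],s[3:]  0  ''
   4  s[3:],s[4:]  1  'c'
   5  s[4:],s[5:]  0  ''
   6  s[5:],s[2:]  0  ''

n(n+1)/2 = 7·8/2 = 28
Σ LCP = 0 + 1 + 1 + 0 + 1 + 0 + 0 = 3
distinct = 28 − 3 = 25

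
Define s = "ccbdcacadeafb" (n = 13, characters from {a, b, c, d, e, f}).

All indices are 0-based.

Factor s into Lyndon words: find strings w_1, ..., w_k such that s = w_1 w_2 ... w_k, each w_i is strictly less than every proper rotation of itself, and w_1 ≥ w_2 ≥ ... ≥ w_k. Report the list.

["c", "c", "bdc", "acadeafb"]

emit factor 1: 'c' (i=0, period=1)
emit factor 2: 'c' (i=1, period=1)
emit factor 3: 'bdc' (i=2, period=3)
emit factor 4: 'acadeafb' (i=5, period=8)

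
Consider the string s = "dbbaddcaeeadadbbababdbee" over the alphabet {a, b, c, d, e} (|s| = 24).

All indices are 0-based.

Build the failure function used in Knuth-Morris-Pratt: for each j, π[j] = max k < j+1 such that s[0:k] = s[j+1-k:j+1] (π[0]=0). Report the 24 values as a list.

π[0] = 0
j=1 s[j]='b': π[1]=0 (border '')
j=2 s[j]='b': π[2]=0 (border '')
j=3 s[j]='a': π[3]=0 (border '')
j=4 s[j]='d': π[4]=1 (border 'd')
j=5 s[j]='d': k: 1→0; π[5]=1 (border 'd')
j=6 s[j]='c': k: 1→0; π[6]=0 (border '')
j=7 s[j]='a': π[7]=0 (border '')
j=8 s[j]='e': π[8]=0 (border '')
j=9 s[j]='e': π[9]=0 (border '')
j=10 s[j]='a': π[10]=0 (border '')
j=11 s[j]='d': π[11]=1 (border 'd')
j=12 s[j]='a': k: 1→0; π[12]=0 (border '')
j=13 s[j]='d': π[13]=1 (border 'd')
j=14 s[j]='b': π[14]=2 (border 'db')
j=15 s[j]='b': π[15]=3 (border 'dbb')
j=16 s[j]='a': π[16]=4 (border 'dbba')
j=17 s[j]='b': k: 4→0; π[17]=0 (border '')
j=18 s[j]='a': π[18]=0 (border '')
j=19 s[j]='b': π[19]=0 (border '')
j=20 s[j]='d': π[20]=1 (border 'd')
j=21 s[j]='b': π[21]=2 (border 'db')
j=22 s[j]='e': k: 2→0; π[22]=0 (border '')
j=23 s[j]='e': π[23]=0 (border '')

[0, 0, 0, 0, 1, 1, 0, 0, 0, 0, 0, 1, 0, 1, 2, 3, 4, 0, 0, 0, 1, 2, 0, 0]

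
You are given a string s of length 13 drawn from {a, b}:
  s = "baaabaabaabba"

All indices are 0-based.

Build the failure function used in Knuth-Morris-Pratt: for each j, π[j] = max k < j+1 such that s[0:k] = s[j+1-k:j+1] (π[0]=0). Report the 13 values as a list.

π[0] = 0
j=1 s[j]='a': π[1]=0 (border '')
j=2 s[j]='a': π[2]=0 (border '')
j=3 s[j]='a': π[3]=0 (border '')
j=4 s[j]='b': π[4]=1 (border 'b')
j=5 s[j]='a': π[5]=2 (border 'ba')
j=6 s[j]='a': π[6]=3 (border 'baa')
j=7 s[j]='b': k: 3→0; π[7]=1 (border 'b')
j=8 s[j]='a': π[8]=2 (border 'ba')
j=9 s[j]='a': π[9]=3 (border 'baa')
j=10 s[j]='b': k: 3→0; π[10]=1 (border 'b')
j=11 s[j]='b': k: 1→0; π[11]=1 (border 'b')
j=12 s[j]='a': π[12]=2 (border 'ba')

[0, 0, 0, 0, 1, 2, 3, 1, 2, 3, 1, 1, 2]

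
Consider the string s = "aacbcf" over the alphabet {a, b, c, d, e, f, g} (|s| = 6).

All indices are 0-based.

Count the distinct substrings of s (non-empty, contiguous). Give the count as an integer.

19

rank→(start, suffix):
  0 → (0, 'aacbcf')
  1 → (1, 'acbcf')
  2 → (3, 'bcf')
  3 → (2, 'cbcf')
  4 → (4, 'cf')
  5 → (5, 'f')

SA = [0, 1, 3, 2, 4, 5]
i: (SA[i-1],SA[i]) lcp shared
  1: (0,1) 1 'a'
  2: (1,3) 0 ''
  3: (3,2) 0 ''
  4: (2,4) 1 'c'
  5: (4,5) 0 ''

n(n+1)/2 = 6·7/2 = 21
Σ LCP = 0 + 1 + 0 + 0 + 1 + 0 = 2
distinct = 21 − 2 = 19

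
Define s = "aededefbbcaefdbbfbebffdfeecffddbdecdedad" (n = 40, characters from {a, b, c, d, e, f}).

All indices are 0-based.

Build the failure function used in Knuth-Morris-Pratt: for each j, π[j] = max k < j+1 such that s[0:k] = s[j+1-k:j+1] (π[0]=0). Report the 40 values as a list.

[0, 0, 0, 0, 0, 0, 0, 0, 0, 0, 1, 2, 0, 0, 0, 0, 0, 0, 0, 0, 0, 0, 0, 0, 0, 0, 0, 0, 0, 0, 0, 0, 0, 0, 0, 0, 0, 0, 1, 0]

π[0] = 0
j=1 s[j]='e': π[1]=0 (border '')
j=2 s[j]='d': π[2]=0 (border '')
j=3 s[j]='e': π[3]=0 (border '')
j=4 s[j]='d': π[4]=0 (border '')
j=5 s[j]='e': π[5]=0 (border '')
j=6 s[j]='f': π[6]=0 (border '')
j=7 s[j]='b': π[7]=0 (border '')
j=8 s[j]='b': π[8]=0 (border '')
j=9 s[j]='c': π[9]=0 (border '')
j=10 s[j]='a': π[10]=1 (border 'a')
j=11 s[j]='e': π[11]=2 (border 'ae')
j=12 s[j]='f': k: 2→0; π[12]=0 (border '')
j=13 s[j]='d': π[13]=0 (border '')
j=14 s[j]='b': π[14]=0 (border '')
j=15 s[j]='b': π[15]=0 (border '')
j=16 s[j]='f': π[16]=0 (border '')
j=17 s[j]='b': π[17]=0 (border '')
j=18 s[j]='e': π[18]=0 (border '')
j=19 s[j]='b': π[19]=0 (border '')
j=20 s[j]='f': π[20]=0 (border '')
j=21 s[j]='f': π[21]=0 (border '')
j=22 s[j]='d': π[22]=0 (border '')
j=23 s[j]='f': π[23]=0 (border '')
j=24 s[j]='e': π[24]=0 (border '')
j=25 s[j]='e': π[25]=0 (border '')
j=26 s[j]='c': π[26]=0 (border '')
j=27 s[j]='f': π[27]=0 (border '')
j=28 s[j]='f': π[28]=0 (border '')
j=29 s[j]='d': π[29]=0 (border '')
j=30 s[j]='d': π[30]=0 (border '')
j=31 s[j]='b': π[31]=0 (border '')
j=32 s[j]='d': π[32]=0 (border '')
j=33 s[j]='e': π[33]=0 (border '')
j=34 s[j]='c': π[34]=0 (border '')
j=35 s[j]='d': π[35]=0 (border '')
j=36 s[j]='e': π[36]=0 (border '')
j=37 s[j]='d': π[37]=0 (border '')
j=38 s[j]='a': π[38]=1 (border 'a')
j=39 s[j]='d': k: 1→0; π[39]=0 (border '')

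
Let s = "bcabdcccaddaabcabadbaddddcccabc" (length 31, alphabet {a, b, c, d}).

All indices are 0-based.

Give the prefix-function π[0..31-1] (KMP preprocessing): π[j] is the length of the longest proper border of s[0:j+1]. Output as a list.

π[0] = 0
j=1 s[j]='c': π[1]=0 (border '')
j=2 s[j]='a': π[2]=0 (border '')
j=3 s[j]='b': π[3]=1 (border 'b')
j=4 s[j]='d': k: 1→0; π[4]=0 (border '')
j=5 s[j]='c': π[5]=0 (border '')
j=6 s[j]='c': π[6]=0 (border '')
j=7 s[j]='c': π[7]=0 (border '')
j=8 s[j]='a': π[8]=0 (border '')
j=9 s[j]='d': π[9]=0 (border '')
j=10 s[j]='d': π[10]=0 (border '')
j=11 s[j]='a': π[11]=0 (border '')
j=12 s[j]='a': π[12]=0 (border '')
j=13 s[j]='b': π[13]=1 (border 'b')
j=14 s[j]='c': π[14]=2 (border 'bc')
j=15 s[j]='a': π[15]=3 (border 'bca')
j=16 s[j]='b': π[16]=4 (border 'bcab')
j=17 s[j]='a': k: 4→1→0; π[17]=0 (border '')
j=18 s[j]='d': π[18]=0 (border '')
j=19 s[j]='b': π[19]=1 (border 'b')
j=20 s[j]='a': k: 1→0; π[20]=0 (border '')
j=21 s[j]='d': π[21]=0 (border '')
j=22 s[j]='d': π[22]=0 (border '')
j=23 s[j]='d': π[23]=0 (border '')
j=24 s[j]='d': π[24]=0 (border '')
j=25 s[j]='c': π[25]=0 (border '')
j=26 s[j]='c': π[26]=0 (border '')
j=27 s[j]='c': π[27]=0 (border '')
j=28 s[j]='a': π[28]=0 (border '')
j=29 s[j]='b': π[29]=1 (border 'b')
j=30 s[j]='c': π[30]=2 (border 'bc')

[0, 0, 0, 1, 0, 0, 0, 0, 0, 0, 0, 0, 0, 1, 2, 3, 4, 0, 0, 1, 0, 0, 0, 0, 0, 0, 0, 0, 0, 1, 2]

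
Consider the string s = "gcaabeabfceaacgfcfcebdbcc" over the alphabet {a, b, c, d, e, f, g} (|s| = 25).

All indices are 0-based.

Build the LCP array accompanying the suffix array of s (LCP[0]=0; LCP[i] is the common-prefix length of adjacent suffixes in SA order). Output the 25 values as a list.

rank | idx | suffix
   0 |   2 | aabeabfceaacgfcfcebdbcc
   1 |  11 | aacgfcfcebdbcc
   2 |   3 | abeabfceaacgfcfcebdbcc
   3 |   6 | abfceaacgfcfcebdbcc
   4 |  12 | acgfcfcebdbcc
   5 |  22 | bcc
   6 |  20 | bdbcc
   7 |   4 | beabfceaacgfcfcebdbcc
   8 |   7 | bfceaacgfcfcebdbcc
   9 |  24 | c
  10 |   1 | caabeabfceaacgfcfcebdbcc
  11 |  23 | cc
  12 |   9 | ceaacgfcfcebdbcc
  13 |  18 | cebdbcc
  14 |  16 | cfcebdbcc
  15 |  13 | cgfcfcebdbcc
  16 |  21 | dbcc
  17 |  10 | eaacgfcfcebdbcc
  18 |   5 | eabfceaacgfcfcebdbcc
  19 |  19 | ebdbcc
  20 |   8 | fceaacgfcfcebdbcc
  21 |  17 | fcebdbcc
  22 |  15 | fcfcebdbcc
  23 |   0 | gcaabeabfceaacgfcfcebdbcc
  24 |  14 | gfcfcebdbcc

SA = [2, 11, 3, 6, 12, 22, 20, 4, 7, 24, 1, 23, 9, 18, 16, 13, 21, 10, 5, 19, 8, 17, 15, 0, 14]
rank  pair      lcp
   1  s[2:],s[11:]  2  'aa'
   2  s[11:],s[3:]  1  'a'
   3  s[3:],s[6:]  2  'ab'
   4  s[6:],s[12:]  1  'a'
   5  s[12:],s[22:]  0  ''
   6  s[22:],s[20:]  1  'b'
   7  s[20:],s[4:]  1  'b'
   8  s[4:],s[7:]  1  'b'
   9  s[7:],s[24:]  0  ''
  10  s[24:],s[1:]  1  'c'
  11  s[1:],s[23:]  1  'c'
  12  s[23:],s[9:]  1  'c'
  13  s[9:],s[18:]  2  'ce'
  14  s[18:],s[16:]  1  'c'
  15  s[16:],s[13:]  1  'c'
  16  s[13:],s[21:]  0  ''
  17  s[21:],s[10:]  0  ''
  18  s[10:],s[5:]  2  'ea'
  19  s[5:],s[19:]  1  'e'
  20  s[19:],s[8:]  0  ''
  21  s[8:],s[17:]  3  'fce'
  22  s[17:],s[15:]  2  'fc'
  23  s[15:],s[0:]  0  ''
  24  s[0:],s[14:]  1  'g'

[0, 2, 1, 2, 1, 0, 1, 1, 1, 0, 1, 1, 1, 2, 1, 1, 0, 0, 2, 1, 0, 3, 2, 0, 1]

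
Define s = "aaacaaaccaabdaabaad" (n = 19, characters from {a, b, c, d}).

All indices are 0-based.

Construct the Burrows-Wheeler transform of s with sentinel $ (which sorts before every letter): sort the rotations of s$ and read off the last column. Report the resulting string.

rank  rotation              last
    0  $aaacaaaccaabdaabaad  d
    1  aaacaaaccaabdaabaad$  $
    2  aaaccaabdaabaad$aaac  c
    3  aabaad$aaacaaaccaabd  d
    4  aabdaabaad$aaacaaacc  c
    5  aacaaaccaabdaabaad$a  a
    6  aaccaabdaabaad$aaaca  a
    7  aad$aaacaaaccaabdaab  b
    8  abaad$aaacaaaccaabda  a
    9  abdaabaad$aaacaaacca  a
   10  acaaaccaabdaabaad$aa  a
   11  accaabdaabaad$aaacaa  a
   12  ad$aaacaaaccaabdaaba  a
   13  baad$aaacaaaccaabdaa  a
   14  bdaabaad$aaacaaaccaa  a
   15  caaaccaabdaabaad$aaa  a
   16  caabdaabaad$aaacaaac  c
   17  ccaabdaabaad$aaacaaa  a
   18  d$aaacaaaccaabdaabaa  a
   19  daabaad$aaacaaaccaab  b

d$cdcaabaaaaaaaacaab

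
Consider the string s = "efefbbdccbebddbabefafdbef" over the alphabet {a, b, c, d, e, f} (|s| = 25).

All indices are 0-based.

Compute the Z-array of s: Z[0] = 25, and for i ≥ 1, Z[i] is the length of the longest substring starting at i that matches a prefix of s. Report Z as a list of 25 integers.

[25, 0, 2, 0, 0, 0, 0, 0, 0, 0, 1, 0, 0, 0, 0, 0, 0, 2, 0, 0, 0, 0, 0, 2, 0]

Z[0]=25
i=1: outside box; Z[1]=0
i=2: outside box; Z[2]=2 grow→box=[2,4)
i=3: min(r-i=1, Z[1]=0)=0; Z[3]=0
i=4: outside box; Z[4]=0
i=5: outside box; Z[5]=0
i=6: outside box; Z[6]=0
i=7: outside box; Z[7]=0
i=8: outside box; Z[8]=0
i=9: outside box; Z[9]=0
i=10: outside box; Z[10]=1 grow→box=[10,11)
i=11: outside box; Z[11]=0
i=12: outside box; Z[12]=0
i=13: outside box; Z[13]=0
i=14: outside box; Z[14]=0
i=15: outside box; Z[15]=0
i=16: outside box; Z[16]=0
i=17: outside box; Z[17]=2 grow→box=[17,19)
i=18: min(r-i=1, Z[1]=0)=0; Z[18]=0
i=19: outside box; Z[19]=0
i=20: outside box; Z[20]=0
i=21: outside box; Z[21]=0
i=22: outside box; Z[22]=0
i=23: outside box; Z[23]=2 grow→box=[23,25)
i=24: min(r-i=1, Z[1]=0)=0; Z[24]=0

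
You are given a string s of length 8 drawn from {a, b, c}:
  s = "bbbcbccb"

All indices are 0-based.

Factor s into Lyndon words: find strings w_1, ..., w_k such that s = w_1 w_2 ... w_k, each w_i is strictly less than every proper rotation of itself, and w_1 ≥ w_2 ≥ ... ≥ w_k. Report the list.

emit factor 1: 'bbbcbcc' (i=0, period=7)
emit factor 2: 'b' (i=7, period=1)

["bbbcbcc", "b"]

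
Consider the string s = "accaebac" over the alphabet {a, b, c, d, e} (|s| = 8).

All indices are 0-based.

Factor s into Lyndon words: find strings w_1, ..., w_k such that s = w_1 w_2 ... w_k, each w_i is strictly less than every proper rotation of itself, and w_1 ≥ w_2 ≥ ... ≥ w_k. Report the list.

["accaeb", "ac"]

emit factor 1: 'accaeb' (i=0, period=6)
emit factor 2: 'ac' (i=6, period=2)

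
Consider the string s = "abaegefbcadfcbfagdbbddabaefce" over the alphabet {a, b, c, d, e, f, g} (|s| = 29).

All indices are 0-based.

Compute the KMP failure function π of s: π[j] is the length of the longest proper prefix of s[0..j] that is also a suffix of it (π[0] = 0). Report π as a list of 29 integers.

π[0] = 0
j=1 s[j]='b': π[1]=0 (border '')
j=2 s[j]='a': π[2]=1 (border 'a')
j=3 s[j]='e': k: 1→0; π[3]=0 (border '')
j=4 s[j]='g': π[4]=0 (border '')
j=5 s[j]='e': π[5]=0 (border '')
j=6 s[j]='f': π[6]=0 (border '')
j=7 s[j]='b': π[7]=0 (border '')
j=8 s[j]='c': π[8]=0 (border '')
j=9 s[j]='a': π[9]=1 (border 'a')
j=10 s[j]='d': k: 1→0; π[10]=0 (border '')
j=11 s[j]='f': π[11]=0 (border '')
j=12 s[j]='c': π[12]=0 (border '')
j=13 s[j]='b': π[13]=0 (border '')
j=14 s[j]='f': π[14]=0 (border '')
j=15 s[j]='a': π[15]=1 (border 'a')
j=16 s[j]='g': k: 1→0; π[16]=0 (border '')
j=17 s[j]='d': π[17]=0 (border '')
j=18 s[j]='b': π[18]=0 (border '')
j=19 s[j]='b': π[19]=0 (border '')
j=20 s[j]='d': π[20]=0 (border '')
j=21 s[j]='d': π[21]=0 (border '')
j=22 s[j]='a': π[22]=1 (border 'a')
j=23 s[j]='b': π[23]=2 (border 'ab')
j=24 s[j]='a': π[24]=3 (border 'aba')
j=25 s[j]='e': π[25]=4 (border 'abae')
j=26 s[j]='f': k: 4→0; π[26]=0 (border '')
j=27 s[j]='c': π[27]=0 (border '')
j=28 s[j]='e': π[28]=0 (border '')

[0, 0, 1, 0, 0, 0, 0, 0, 0, 1, 0, 0, 0, 0, 0, 1, 0, 0, 0, 0, 0, 0, 1, 2, 3, 4, 0, 0, 0]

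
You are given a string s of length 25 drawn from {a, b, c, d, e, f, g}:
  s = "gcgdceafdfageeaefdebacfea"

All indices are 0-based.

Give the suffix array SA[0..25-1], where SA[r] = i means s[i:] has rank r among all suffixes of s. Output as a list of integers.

rank | idx | suffix
   0 |  24 | a
   1 |  20 | acfea
   2 |  14 | aefdebacfea
   3 |   6 | afdfageeaefdebacfea
   4 |  10 | ageeaefdebacfea
   5 |  19 | bacfea
   6 |   4 | ceafdfageeaefdebacfea
   7 |  21 | cfea
   8 |   1 | cgdceafdfageeaefdebacfea
   9 |   3 | dceafdfageeaefdebacfea
  10 |  17 | debacfea
  11 |   8 | dfageeaefdebacfea
  12 |  23 | ea
  13 |  13 | eaefdebacfea
  14 |   5 | eafdfageeaefdebacfea
  15 |  18 | ebacfea
  16 |  12 | eeaefdebacfea
  17 |  15 | efdebacfea
  18 |   9 | fageeaefdebacfea
  19 |  16 | fdebacfea
  20 |   7 | fdfageeaefdebacfea
  21 |  22 | fea
  22 |   0 | gcgdceafdfageeaefdebacfea
  23 |   2 | gdceafdfageeaefdebacfea
  24 |  11 | geeaefdebacfea

[24, 20, 14, 6, 10, 19, 4, 21, 1, 3, 17, 8, 23, 13, 5, 18, 12, 15, 9, 16, 7, 22, 0, 2, 11]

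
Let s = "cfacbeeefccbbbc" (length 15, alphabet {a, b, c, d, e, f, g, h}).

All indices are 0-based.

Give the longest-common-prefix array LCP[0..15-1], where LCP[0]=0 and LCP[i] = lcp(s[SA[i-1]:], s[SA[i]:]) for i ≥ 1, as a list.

sorted suffixes:
  #0 SA[0]=2  'acbeeefccbbbc'
  #1 SA[1]=11  'bbbc'
  #2 SA[2]=12  'bbc'
  #3 SA[3]=13  'bc'
  #4 SA[4]=4  'beeefccbbbc'
  #5 SA[5]=14  'c'
  #6 SA[6]=10  'cbbbc'
  #7 SA[7]=3  'cbeeefccbbbc'
  #8 SA[8]=9  'ccbbbc'
  #9 SA[9]=0  'cfacbeeefccbbbc'
  #10 SA[10]=5  'eeefccbbbc'
  #11 SA[11]=6  'eefccbbbc'
  #12 SA[12]=7  'efccbbbc'
  #13 SA[13]=1  'facbeeefccbbbc'
  #14 SA[14]=8  'fccbbbc'

SA = [2, 11, 12, 13, 4, 14, 10, 3, 9, 0, 5, 6, 7, 1, 8]
rank  pair      lcp
   1  s[2:],s[11:]  0  ''
   2  s[11:],s[12:]  2  'bb'
   3  s[12:],s[13:]  1  'b'
   4  s[13:],s[4:]  1  'b'
   5  s[4:],s[14:]  0  ''
   6  s[14:],s[10:]  1  'c'
   7  s[10:],s[3:]  2  'cb'
   8  s[3:],s[9:]  1  'c'
   9  s[9:],s[0:]  1  'c'
  10  s[0:],s[5:]  0  ''
  11  s[5:],s[6:]  2  'ee'
  12  s[6:],s[7:]  1  'e'
  13  s[7:],s[1:]  0  ''
  14  s[1:],s[8:]  1  'f'

[0, 0, 2, 1, 1, 0, 1, 2, 1, 1, 0, 2, 1, 0, 1]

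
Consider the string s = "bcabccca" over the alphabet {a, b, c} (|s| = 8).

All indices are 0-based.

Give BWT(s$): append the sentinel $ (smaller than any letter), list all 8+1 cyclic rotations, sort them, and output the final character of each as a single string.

acc$acbcb

rank  rotation   last
    0  $bcabccca  a
    1  a$bcabccc  c
    2  abccca$bc  c
    3  bcabccca$  $
    4  bccca$bca  a
    5  ca$bcabcc  c
    6  cabccca$b  b
    7  cca$bcabc  c
    8  ccca$bcab  b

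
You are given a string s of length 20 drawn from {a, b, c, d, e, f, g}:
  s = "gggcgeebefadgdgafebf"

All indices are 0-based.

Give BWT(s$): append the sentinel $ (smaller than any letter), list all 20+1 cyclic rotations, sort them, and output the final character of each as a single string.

ffgeeggaefgbbeadgdcg$

rank  rotation               last
    0  $gggcgeebefadgdgafebf  f
    1  adgdgafebf$gggcgeebef  f
    2  afebf$gggcgeebefadgdg  g
    3  befadgdgafebf$gggcgee  e
    4  bf$gggcgeebefadgdgafe  e
    5  cgeebefadgdgafebf$ggg  g
    6  dgafebf$gggcgeebefadg  g
    7  dgdgafebf$gggcgeebefa  a
    8  ebefadgdgafebf$gggcge  e
    9  ebf$gggcgeebefadgdgaf  f
   10  eebefadgdgafebf$gggcg  g
   11  efadgdgafebf$gggcgeeb  b
   12  f$gggcgeebefadgdgafeb  b
   13  fadgdgafebf$gggcgeebe  e
   14  febf$gggcgeebefadgdga  a
   15  gafebf$gggcgeebefadgd  d
   16  gcgeebefadgdgafebf$gg  g
   17  gdgafebf$gggcgeebefad  d
   18  geebefadgdgafebf$gggc  c
   19  ggcgeebefadgdgafebf$g  g
   20  gggcgeebefadgdgafebf$  $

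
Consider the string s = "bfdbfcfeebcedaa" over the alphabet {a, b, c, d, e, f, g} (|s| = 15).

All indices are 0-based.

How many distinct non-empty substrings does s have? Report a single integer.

110

sorted suffixes:
  #0 SA[0]=14  'a'
  #1 SA[1]=13  'aa'
  #2 SA[2]=9  'bcedaa'
  #3 SA[3]=3  'bfcfeebcedaa'
  #4 SA[4]=0  'bfdbfcfeebcedaa'
  #5 SA[5]=10  'cedaa'
  #6 SA[6]=5  'cfeebcedaa'
  #7 SA[7]=12  'daa'
  #8 SA[8]=2  'dbfcfeebcedaa'
  #9 SA[9]=8  'ebcedaa'
  #10 SA[10]=11  'edaa'
  #11 SA[11]=7  'eebcedaa'
  #12 SA[12]=4  'fcfeebcedaa'
  #13 SA[13]=1  'fdbfcfeebcedaa'
  #14 SA[14]=6  'feebcedaa'

SA = [14, 13, 9, 3, 0, 10, 5, 12, 2, 8, 11, 7, 4, 1, 6]
rank  pair      lcp
   1  s[14:],s[13:]  1  'a'
   2  s[13:],s[9:]  0  ''
   3  s[9:],s[3:]  1  'b'
   4  s[3:],s[0:]  2  'bf'
   5  s[0:],s[10:]  0  ''
   6  s[10:],s[5:]  1  'c'
   7  s[5:],s[12:]  0  ''
   8  s[12:],s[2:]  1  'd'
   9  s[2:],s[8:]  0  ''
  10  s[8:],s[11:]  1  'e'
  11  s[11:],s[7:]  1  'e'
  12  s[7:],s[4:]  0  ''
  13  s[4:],s[1:]  1  'f'
  14  s[1:],s[6:]  1  'f'

n(n+1)/2 = 15·16/2 = 120
Σ LCP = 0 + 1 + 0 + 1 + 2 + 0 + 1 + 0 + 1 + 0 + 1 + 1 + 0 + 1 + 1 = 10
distinct = 120 − 10 = 110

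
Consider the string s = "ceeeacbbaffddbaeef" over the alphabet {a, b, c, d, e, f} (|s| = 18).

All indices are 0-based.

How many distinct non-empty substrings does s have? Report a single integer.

156

rank→(start, suffix):
  0 → (4, 'acbbaffddbaeef')
  1 → (14, 'aeef')
  2 → (8, 'affddbaeef')
  3 → (13, 'baeef')
  4 → (7, 'baffddbaeef')
  5 → (6, 'bbaffddbaeef')
  6 → (5, 'cbbaffddbaeef')
  7 → (0, 'ceeeacbbaffddbaeef')
  8 → (12, 'dbaeef')
  9 → (11, 'ddbaeef')
  10 → (3, 'eacbbaffddbaeef')
  11 → (2, 'eeacbbaffddbaeef')
  12 → (1, 'eeeacbbaffddbaeef')
  13 → (15, 'eef')
  14 → (16, 'ef')
  15 → (17, 'f')
  16 → (10, 'fddbaeef')
  17 → (9, 'ffddbaeef')

SA = [4, 14, 8, 13, 7, 6, 5, 0, 12, 11, 3, 2, 1, 15, 16, 17, 10, 9]
rank  pair      lcp
   1  s[4:],s[14:]  1  'a'
   2  s[14:],s[8:]  1  'a'
   3  s[8:],s[13:]  0  ''
   4  s[13:],s[7:]  2  'ba'
   5  s[7:],s[6:]  1  'b'
   6  s[6:],s[5:]  0  ''
   7  s[5:],s[0:]  1  'c'
   8  s[0:],s[12:]  0  ''
   9  s[12:],s[11:]  1  'd'
  10  s[11:],s[3:]  0  ''
  11  s[3:],s[2:]  1  'e'
  12  s[2:],s[1:]  2  'ee'
  13  s[1:],s[15:]  2  'ee'
  14  s[15:],s[16:]  1  'e'
  15  s[16:],s[17:]  0  ''
  16  s[17:],s[10:]  1  'f'
  17  s[10:],s[9:]  1  'f'

n(n+1)/2 = 18·19/2 = 171
Σ LCP = 0 + 1 + 1 + 0 + 2 + 1 + 0 + 1 + 0 + 1 + 0 + 1 + 2 + 2 + 1 + 0 + 1 + 1 = 15
distinct = 171 − 15 = 156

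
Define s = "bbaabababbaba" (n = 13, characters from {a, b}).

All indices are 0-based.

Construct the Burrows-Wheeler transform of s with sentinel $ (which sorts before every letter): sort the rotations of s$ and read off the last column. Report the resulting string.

abbbabbabbaa$a

rank  rotation        last
    0  $bbaabababbaba  a
    1  a$bbaabababbab  b
    2  aabababbaba$bb  b
    3  aba$bbaabababb  b
    4  abababbaba$bba  a
    5  ababbaba$bbaab  b
    6  abbaba$bbaabab  b
    7  ba$bbaabababba  a
    8  baabababbaba$b  b
    9  baba$bbaababab  b
   10  bababbaba$bbaa  a
   11  babbaba$bbaaba  a
   12  bbaabababbaba$  $
   13  bbaba$bbaababa  a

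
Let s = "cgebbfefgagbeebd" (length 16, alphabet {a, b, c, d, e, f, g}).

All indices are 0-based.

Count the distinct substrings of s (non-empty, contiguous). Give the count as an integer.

126

rank | idx | suffix
   0 |   9 | agbeebd
   1 |   3 | bbfefgagbeebd
   2 |  14 | bd
   3 |  11 | beebd
   4 |   4 | bfefgagbeebd
   5 |   0 | cgebbfefgagbeebd
   6 |  15 | d
   7 |   2 | ebbfefgagbeebd
   8 |  13 | ebd
   9 |  12 | eebd
  10 |   6 | efgagbeebd
  11 |   5 | fefgagbeebd
  12 |   7 | fgagbeebd
  13 |   8 | gagbeebd
  14 |  10 | gbeebd
  15 |   1 | gebbfefgagbeebd

SA = [9, 3, 14, 11, 4, 0, 15, 2, 13, 12, 6, 5, 7, 8, 10, 1]
[i] adj suffixes → lcp
  [1] 9/3 → 0 ('')
  [2] 3/14 → 1 ('b')
  [3] 14/11 → 1 ('b')
  [4] 11/4 → 1 ('b')
  [5] 4/0 → 0 ('')
  [6] 0/15 → 0 ('')
  [7] 15/2 → 0 ('')
  [8] 2/13 → 2 ('eb')
  [9] 13/12 → 1 ('e')
  [10] 12/6 → 1 ('e')
  [11] 6/5 → 0 ('')
  [12] 5/7 → 1 ('f')
  [13] 7/8 → 0 ('')
  [14] 8/10 → 1 ('g')
  [15] 10/1 → 1 ('g')

n(n+1)/2 = 16·17/2 = 136
Σ LCP = 0 + 0 + 1 + 1 + 1 + 0 + 0 + 0 + 2 + 1 + 1 + 0 + 1 + 0 + 1 + 1 = 10
distinct = 136 − 10 = 126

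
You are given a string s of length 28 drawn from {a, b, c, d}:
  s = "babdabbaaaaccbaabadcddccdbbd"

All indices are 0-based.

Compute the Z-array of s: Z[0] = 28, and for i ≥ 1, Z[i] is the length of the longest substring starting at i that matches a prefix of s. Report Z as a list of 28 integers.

Z[0]=28
i=1: i≥r, start 0; Z[1]=0
i=2: i≥r, start 0; Z[2]=1 scan→box=[2,3)
i=3: i≥r, start 0; Z[3]=0
i=4: i≥r, start 0; Z[4]=0
i=5: i≥r, start 0; Z[5]=1 scan→box=[5,6)
i=6: i≥r, start 0; Z[6]=2 scan→box=[6,8)
i=7: min(r-i=1, Z[1]=0)=0; Z[7]=0
i=8: i≥r, start 0; Z[8]=0
i=9: i≥r, start 0; Z[9]=0
i=10: i≥r, start 0; Z[10]=0
i=11: i≥r, start 0; Z[11]=0
i=12: i≥r, start 0; Z[12]=0
i=13: i≥r, start 0; Z[13]=2 scan→box=[13,15)
i=14: min(r-i=1, Z[1]=0)=0; Z[14]=0
i=15: i≥r, start 0; Z[15]=0
i=16: i≥r, start 0; Z[16]=2 scan→box=[16,18)
i=17: min(r-i=1, Z[1]=0)=0; Z[17]=0
i=18: i≥r, start 0; Z[18]=0
i=19: i≥r, start 0; Z[19]=0
i=20: i≥r, start 0; Z[20]=0
i=21: i≥r, start 0; Z[21]=0
i=22: i≥r, start 0; Z[22]=0
i=23: i≥r, start 0; Z[23]=0
i=24: i≥r, start 0; Z[24]=0
i=25: i≥r, start 0; Z[25]=1 scan→box=[25,26)
i=26: i≥r, start 0; Z[26]=1 scan→box=[26,27)
i=27: i≥r, start 0; Z[27]=0

[28, 0, 1, 0, 0, 1, 2, 0, 0, 0, 0, 0, 0, 2, 0, 0, 2, 0, 0, 0, 0, 0, 0, 0, 0, 1, 1, 0]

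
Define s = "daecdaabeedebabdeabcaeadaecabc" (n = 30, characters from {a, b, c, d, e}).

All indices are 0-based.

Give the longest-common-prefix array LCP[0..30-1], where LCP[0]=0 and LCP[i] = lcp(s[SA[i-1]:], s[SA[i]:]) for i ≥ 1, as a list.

[0, 1, 3, 2, 2, 1, 1, 2, 3, 0, 1, 2, 1, 1, 0, 1, 2, 1, 0, 2, 4, 1, 2, 0, 2, 1, 1, 2, 1, 1]

rank→(start, suffix):
  0 → (5, 'aabeedebabdeabcaeadaecabc')
  1 → (27, 'abc')
  2 → (17, 'abcaeadaecabc')
  3 → (13, 'abdeabcaeadaecabc')
  4 → (6, 'abeedebabdeabcaeadaecabc')
  5 → (22, 'adaecabc')
  6 → (20, 'aeadaecabc')
  7 → (24, 'aecabc')
  8 → (1, 'aecdaabeedebabdeabcaeadaecabc')
  9 → (12, 'babdeabcaeadaecabc')
  10 → (28, 'bc')
  11 → (18, 'bcaeadaecabc')
  12 → (14, 'bdeabcaeadaecabc')
  13 → (7, 'beedebabdeabcaeadaecabc')
  14 → (29, 'c')
  15 → (26, 'cabc')
  16 → (19, 'caeadaecabc')
  17 → (3, 'cdaabeedebabdeabcaeadaecabc')
  18 → (4, 'daabeedebabdeabcaeadaecabc')
  19 → (23, 'daecabc')
  20 → (0, 'daecdaabeedebabdeabcaeadaecabc')
  21 → (15, 'deabcaeadaecabc')
  22 → (10, 'debabdeabcaeadaecabc')
  23 → (16, 'eabcaeadaecabc')
  24 → (21, 'eadaecabc')
  25 → (11, 'ebabdeabcaeadaecabc')
  26 → (25, 'ecabc')
  27 → (2, 'ecdaabeedebabdeabcaeadaecabc')
  28 → (9, 'edebabdeabcaeadaecabc')
  29 → (8, 'eedebabdeabcaeadaecabc')

SA = [5, 27, 17, 13, 6, 22, 20, 24, 1, 12, 28, 18, 14, 7, 29, 26, 19, 3, 4, 23, 0, 15, 10, 16, 21, 11, 25, 2, 9, 8]
i: (SA[i-1],SA[i]) lcp shared
  1: (5,27) 1 'a'
  2: (27,17) 3 'abc'
  3: (17,13) 2 'ab'
  4: (13,6) 2 'ab'
  5: (6,22) 1 'a'
  6: (22,20) 1 'a'
  7: (20,24) 2 'ae'
  8: (24,1) 3 'aec'
  9: (1,12) 0 ''
  10: (12,28) 1 'b'
  11: (28,18) 2 'bc'
  12: (18,14) 1 'b'
  13: (14,7) 1 'b'
  14: (7,29) 0 ''
  15: (29,26) 1 'c'
  16: (26,19) 2 'ca'
  17: (19,3) 1 'c'
  18: (3,4) 0 ''
  19: (4,23) 2 'da'
  20: (23,0) 4 'daec'
  21: (0,15) 1 'd'
  22: (15,10) 2 'de'
  23: (10,16) 0 ''
  24: (16,21) 2 'ea'
  25: (21,11) 1 'e'
  26: (11,25) 1 'e'
  27: (25,2) 2 'ec'
  28: (2,9) 1 'e'
  29: (9,8) 1 'e'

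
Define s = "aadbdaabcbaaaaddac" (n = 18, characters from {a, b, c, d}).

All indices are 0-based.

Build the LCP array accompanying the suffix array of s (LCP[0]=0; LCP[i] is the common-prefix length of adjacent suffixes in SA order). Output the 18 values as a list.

sorted suffixes:
  #0 SA[0]=10  'aaaaddac'
  #1 SA[1]=11  'aaaddac'
  #2 SA[2]=5  'aabcbaaaaddac'
  #3 SA[3]=0  'aadbdaabcbaaaaddac'
  #4 SA[4]=12  'aaddac'
  #5 SA[5]=6  'abcbaaaaddac'
  #6 SA[6]=16  'ac'
  #7 SA[7]=1  'adbdaabcbaaaaddac'
  #8 SA[8]=13  'addac'
  #9 SA[9]=9  'baaaaddac'
  #10 SA[10]=7  'bcbaaaaddac'
  #11 SA[11]=3  'bdaabcbaaaaddac'
  #12 SA[12]=17  'c'
  #13 SA[13]=8  'cbaaaaddac'
  #14 SA[14]=4  'daabcbaaaaddac'
  #15 SA[15]=15  'dac'
  #16 SA[16]=2  'dbdaabcbaaaaddac'
  #17 SA[17]=14  'ddac'

SA = [10, 11, 5, 0, 12, 6, 16, 1, 13, 9, 7, 3, 17, 8, 4, 15, 2, 14]
rank  pair      lcp
   1  s[10:],s[11:]  3  'aaa'
   2  s[11:],s[5:]  2  'aa'
   3  s[5:],s[0:]  2  'aa'
   4  s[0:],s[12:]  3  'aad'
   5  s[12:],s[6:]  1  'a'
   6  s[6:],s[16:]  1  'a'
   7  s[16:],s[1:]  1  'a'
   8  s[1:],s[13:]  2  'ad'
   9  s[13:],s[9:]  0  ''
  10  s[9:],s[7:]  1  'b'
  11  s[7:],s[3:]  1  'b'
  12  s[3:],s[17:]  0  ''
  13  s[17:],s[8:]  1  'c'
  14  s[8:],s[4:]  0  ''
  15  s[4:],s[15:]  2  'da'
  16  s[15:],s[2:]  1  'd'
  17  s[2:],s[14:]  1  'd'

[0, 3, 2, 2, 3, 1, 1, 1, 2, 0, 1, 1, 0, 1, 0, 2, 1, 1]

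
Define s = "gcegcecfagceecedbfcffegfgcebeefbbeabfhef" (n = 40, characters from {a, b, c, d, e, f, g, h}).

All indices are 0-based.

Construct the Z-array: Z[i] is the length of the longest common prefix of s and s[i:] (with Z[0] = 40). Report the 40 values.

Z[0]=40
i=1: i≥r, start 0; Z[1]=0
i=2: i≥r, start 0; Z[2]=0
i=3: i≥r, start 0; Z[3]=3 grow→box=[3,6)
i=4: min(r-i=2, Z[1]=0)=0; Z[4]=0
i=5: min(r-i=1, Z[2]=0)=0; Z[5]=0
i=6: i≥r, start 0; Z[6]=0
i=7: i≥r, start 0; Z[7]=0
i=8: i≥r, start 0; Z[8]=0
i=9: i≥r, start 0; Z[9]=3 grow→box=[9,12)
i=10: min(r-i=2, Z[1]=0)=0; Z[10]=0
i=11: min(r-i=1, Z[2]=0)=0; Z[11]=0
i=12: i≥r, start 0; Z[12]=0
i=13: i≥r, start 0; Z[13]=0
i=14: i≥r, start 0; Z[14]=0
i=15: i≥r, start 0; Z[15]=0
i=16: i≥r, start 0; Z[16]=0
i=17: i≥r, start 0; Z[17]=0
i=18: i≥r, start 0; Z[18]=0
i=19: i≥r, start 0; Z[19]=0
i=20: i≥r, start 0; Z[20]=0
i=21: i≥r, start 0; Z[21]=0
i=22: i≥r, start 0; Z[22]=1 grow→box=[22,23)
i=23: i≥r, start 0; Z[23]=0
i=24: i≥r, start 0; Z[24]=3 grow→box=[24,27)
i=25: min(r-i=2, Z[1]=0)=0; Z[25]=0
i=26: min(r-i=1, Z[2]=0)=0; Z[26]=0
i=27: i≥r, start 0; Z[27]=0
i=28: i≥r, start 0; Z[28]=0
i=29: i≥r, start 0; Z[29]=0
i=30: i≥r, start 0; Z[30]=0
i=31: i≥r, start 0; Z[31]=0
i=32: i≥r, start 0; Z[32]=0
i=33: i≥r, start 0; Z[33]=0
i=34: i≥r, start 0; Z[34]=0
i=35: i≥r, start 0; Z[35]=0
i=36: i≥r, start 0; Z[36]=0
i=37: i≥r, start 0; Z[37]=0
i=38: i≥r, start 0; Z[38]=0
i=39: i≥r, start 0; Z[39]=0

[40, 0, 0, 3, 0, 0, 0, 0, 0, 3, 0, 0, 0, 0, 0, 0, 0, 0, 0, 0, 0, 0, 1, 0, 3, 0, 0, 0, 0, 0, 0, 0, 0, 0, 0, 0, 0, 0, 0, 0]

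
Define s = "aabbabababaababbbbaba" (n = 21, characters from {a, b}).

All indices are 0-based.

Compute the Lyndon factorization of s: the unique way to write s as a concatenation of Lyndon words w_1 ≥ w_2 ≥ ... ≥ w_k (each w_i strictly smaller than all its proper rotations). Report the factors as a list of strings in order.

["aabbababab", "aababbbbab", "a"]

emit factor 1: 'aabbababab' (i=0, period=10)
emit factor 2: 'aababbbbab' (i=10, period=10)
emit factor 3: 'a' (i=20, period=1)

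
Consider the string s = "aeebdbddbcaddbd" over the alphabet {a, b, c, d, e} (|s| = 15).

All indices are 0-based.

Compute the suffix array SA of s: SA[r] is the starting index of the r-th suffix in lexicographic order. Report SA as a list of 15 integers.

rank→(start, suffix):
  0 → (10, 'addbd')
  1 → (0, 'aeebdbddbcaddbd')
  2 → (8, 'bcaddbd')
  3 → (13, 'bd')
  4 → (3, 'bdbddbcaddbd')
  5 → (5, 'bddbcaddbd')
  6 → (9, 'caddbd')
  7 → (14, 'd')
  8 → (7, 'dbcaddbd')
  9 → (12, 'dbd')
  10 → (4, 'dbddbcaddbd')
  11 → (6, 'ddbcaddbd')
  12 → (11, 'ddbd')
  13 → (2, 'ebdbddbcaddbd')
  14 → (1, 'eebdbddbcaddbd')

[10, 0, 8, 13, 3, 5, 9, 14, 7, 12, 4, 6, 11, 2, 1]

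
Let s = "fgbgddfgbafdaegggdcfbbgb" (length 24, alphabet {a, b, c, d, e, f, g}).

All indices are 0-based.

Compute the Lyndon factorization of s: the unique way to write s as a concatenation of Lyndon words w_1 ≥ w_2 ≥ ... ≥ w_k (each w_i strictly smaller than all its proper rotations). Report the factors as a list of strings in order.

emit factor 1: 'fg' (i=0, period=2)
emit factor 2: 'bgddfg' (i=2, period=6)
emit factor 3: 'b' (i=8, period=1)
emit factor 4: 'afd' (i=9, period=3)
emit factor 5: 'aegggdcfbbgb' (i=12, period=12)

["fg", "bgddfg", "b", "afd", "aegggdcfbbgb"]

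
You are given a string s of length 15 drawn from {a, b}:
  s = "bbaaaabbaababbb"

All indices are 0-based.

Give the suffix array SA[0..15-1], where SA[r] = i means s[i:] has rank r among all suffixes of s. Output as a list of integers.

rank | idx | suffix
   0 |   2 | aaaabbaababbb
   1 |   3 | aaabbaababbb
   2 |   8 | aababbb
   3 |   4 | aabbaababbb
   4 |   9 | ababbb
   5 |   5 | abbaababbb
   6 |  11 | abbb
   7 |  14 | b
   8 |   1 | baaaabbaababbb
   9 |   7 | baababbb
  10 |  10 | babbb
  11 |  13 | bb
  12 |   0 | bbaaaabbaababbb
  13 |   6 | bbaababbb
  14 |  12 | bbb

[2, 3, 8, 4, 9, 5, 11, 14, 1, 7, 10, 13, 0, 6, 12]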